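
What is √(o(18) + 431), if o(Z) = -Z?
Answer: √413 ≈ 20.322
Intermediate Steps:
√(o(18) + 431) = √(-1*18 + 431) = √(-18 + 431) = √413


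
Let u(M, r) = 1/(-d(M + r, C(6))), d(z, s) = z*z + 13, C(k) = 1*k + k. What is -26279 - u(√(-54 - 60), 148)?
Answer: 4*(-1944646*√114 + 143240259*I)/(-21803*I + 296*√114) ≈ -26279.0 - 5.722e-6*I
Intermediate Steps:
C(k) = 2*k (C(k) = k + k = 2*k)
d(z, s) = 13 + z² (d(z, s) = z² + 13 = 13 + z²)
u(M, r) = 1/(-13 - (M + r)²) (u(M, r) = 1/(-(13 + (M + r)²)) = 1/(-13 - (M + r)²))
-26279 - u(√(-54 - 60), 148) = -26279 - (-1)/(13 + (√(-54 - 60) + 148)²) = -26279 - (-1)/(13 + (√(-114) + 148)²) = -26279 - (-1)/(13 + (I*√114 + 148)²) = -26279 - (-1)/(13 + (148 + I*√114)²) = -26279 + 1/(13 + (148 + I*√114)²)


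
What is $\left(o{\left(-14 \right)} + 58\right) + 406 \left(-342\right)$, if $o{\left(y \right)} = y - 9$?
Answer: $-138817$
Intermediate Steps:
$o{\left(y \right)} = -9 + y$
$\left(o{\left(-14 \right)} + 58\right) + 406 \left(-342\right) = \left(\left(-9 - 14\right) + 58\right) + 406 \left(-342\right) = \left(-23 + 58\right) - 138852 = 35 - 138852 = -138817$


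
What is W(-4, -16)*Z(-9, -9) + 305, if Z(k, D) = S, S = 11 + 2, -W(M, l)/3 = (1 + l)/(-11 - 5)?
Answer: 4295/16 ≈ 268.44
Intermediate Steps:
W(M, l) = 3/16 + 3*l/16 (W(M, l) = -3*(1 + l)/(-11 - 5) = -3*(1 + l)/(-16) = -3*(1 + l)*(-1)/16 = -3*(-1/16 - l/16) = 3/16 + 3*l/16)
S = 13
Z(k, D) = 13
W(-4, -16)*Z(-9, -9) + 305 = (3/16 + (3/16)*(-16))*13 + 305 = (3/16 - 3)*13 + 305 = -45/16*13 + 305 = -585/16 + 305 = 4295/16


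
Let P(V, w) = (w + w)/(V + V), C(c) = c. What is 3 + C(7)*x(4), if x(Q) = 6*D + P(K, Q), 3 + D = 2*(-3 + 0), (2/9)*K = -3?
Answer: -10181/27 ≈ -377.07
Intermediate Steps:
K = -27/2 (K = (9/2)*(-3) = -27/2 ≈ -13.500)
P(V, w) = w/V (P(V, w) = (2*w)/((2*V)) = (2*w)*(1/(2*V)) = w/V)
D = -9 (D = -3 + 2*(-3 + 0) = -3 + 2*(-3) = -3 - 6 = -9)
x(Q) = -54 - 2*Q/27 (x(Q) = 6*(-9) + Q/(-27/2) = -54 + Q*(-2/27) = -54 - 2*Q/27)
3 + C(7)*x(4) = 3 + 7*(-54 - 2/27*4) = 3 + 7*(-54 - 8/27) = 3 + 7*(-1466/27) = 3 - 10262/27 = -10181/27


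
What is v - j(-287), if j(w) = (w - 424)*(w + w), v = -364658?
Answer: -772772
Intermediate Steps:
j(w) = 2*w*(-424 + w) (j(w) = (-424 + w)*(2*w) = 2*w*(-424 + w))
v - j(-287) = -364658 - 2*(-287)*(-424 - 287) = -364658 - 2*(-287)*(-711) = -364658 - 1*408114 = -364658 - 408114 = -772772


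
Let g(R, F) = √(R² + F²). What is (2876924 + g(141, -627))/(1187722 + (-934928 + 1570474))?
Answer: 719231/455817 + √45890/607756 ≈ 1.5782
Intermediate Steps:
g(R, F) = √(F² + R²)
(2876924 + g(141, -627))/(1187722 + (-934928 + 1570474)) = (2876924 + √((-627)² + 141²))/(1187722 + (-934928 + 1570474)) = (2876924 + √(393129 + 19881))/(1187722 + 635546) = (2876924 + √413010)/1823268 = (2876924 + 3*√45890)*(1/1823268) = 719231/455817 + √45890/607756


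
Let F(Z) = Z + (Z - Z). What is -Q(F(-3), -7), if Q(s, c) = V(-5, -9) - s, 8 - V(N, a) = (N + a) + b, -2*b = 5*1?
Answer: -55/2 ≈ -27.500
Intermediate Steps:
F(Z) = Z (F(Z) = Z + 0 = Z)
b = -5/2 ≈ -2.5000
V(N, a) = 21/2 - N - a (V(N, a) = 8 - ((N + a) - 5/2) = 8 - (-5/2 + N + a) = 8 + (5/2 - N - a) = 21/2 - N - a)
Q(s, c) = 49/2 - s (Q(s, c) = (21/2 - 1*(-5) - 1*(-9)) - s = (21/2 + 5 + 9) - s = 49/2 - s)
-Q(F(-3), -7) = -(49/2 - 1*(-3)) = -(49/2 + 3) = -1*55/2 = -55/2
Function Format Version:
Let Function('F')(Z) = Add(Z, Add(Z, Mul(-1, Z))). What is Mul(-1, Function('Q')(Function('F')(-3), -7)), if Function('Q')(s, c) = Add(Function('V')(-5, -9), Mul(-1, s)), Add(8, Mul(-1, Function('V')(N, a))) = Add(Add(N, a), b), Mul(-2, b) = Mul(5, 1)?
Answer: Rational(-55, 2) ≈ -27.500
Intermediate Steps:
Function('F')(Z) = Z (Function('F')(Z) = Add(Z, 0) = Z)
b = Rational(-5, 2) (b = Mul(Rational(-1, 2), Mul(5, 1)) = Mul(Rational(-1, 2), 5) = Rational(-5, 2) ≈ -2.5000)
Function('V')(N, a) = Add(Rational(21, 2), Mul(-1, N), Mul(-1, a)) (Function('V')(N, a) = Add(8, Mul(-1, Add(Add(N, a), Rational(-5, 2)))) = Add(8, Mul(-1, Add(Rational(-5, 2), N, a))) = Add(8, Add(Rational(5, 2), Mul(-1, N), Mul(-1, a))) = Add(Rational(21, 2), Mul(-1, N), Mul(-1, a)))
Function('Q')(s, c) = Add(Rational(49, 2), Mul(-1, s)) (Function('Q')(s, c) = Add(Add(Rational(21, 2), Mul(-1, -5), Mul(-1, -9)), Mul(-1, s)) = Add(Add(Rational(21, 2), 5, 9), Mul(-1, s)) = Add(Rational(49, 2), Mul(-1, s)))
Mul(-1, Function('Q')(Function('F')(-3), -7)) = Mul(-1, Add(Rational(49, 2), Mul(-1, -3))) = Mul(-1, Add(Rational(49, 2), 3)) = Mul(-1, Rational(55, 2)) = Rational(-55, 2)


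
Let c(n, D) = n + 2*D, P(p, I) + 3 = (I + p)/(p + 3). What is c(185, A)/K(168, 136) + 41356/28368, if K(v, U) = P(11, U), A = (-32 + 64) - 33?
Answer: 916919/35460 ≈ 25.858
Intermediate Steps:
A = -1 (A = 32 - 33 = -1)
P(p, I) = -3 + (I + p)/(3 + p) (P(p, I) = -3 + (I + p)/(p + 3) = -3 + (I + p)/(3 + p))
K(v, U) = -31/14 + U/14 (K(v, U) = (-9 + U - 2*11)/(3 + 11) = (-9 + U - 22)/14 = (-31 + U)/14 = -31/14 + U/14)
c(185, A)/K(168, 136) + 41356/28368 = (185 + 2*(-1))/(-31/14 + (1/14)*136) + 41356/28368 = (185 - 2)/(-31/14 + 68/7) + 41356*(1/28368) = 183/(15/2) + 10339/7092 = 183*(2/15) + 10339/7092 = 122/5 + 10339/7092 = 916919/35460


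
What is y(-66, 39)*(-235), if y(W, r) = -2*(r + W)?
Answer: -12690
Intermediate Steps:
y(W, r) = -2*W - 2*r (y(W, r) = -2*(W + r) = -2*W - 2*r)
y(-66, 39)*(-235) = (-2*(-66) - 2*39)*(-235) = (132 - 78)*(-235) = 54*(-235) = -12690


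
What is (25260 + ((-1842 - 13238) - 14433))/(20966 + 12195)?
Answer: -4253/33161 ≈ -0.12825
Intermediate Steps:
(25260 + ((-1842 - 13238) - 14433))/(20966 + 12195) = (25260 + (-15080 - 14433))/33161 = (25260 - 29513)*(1/33161) = -4253*1/33161 = -4253/33161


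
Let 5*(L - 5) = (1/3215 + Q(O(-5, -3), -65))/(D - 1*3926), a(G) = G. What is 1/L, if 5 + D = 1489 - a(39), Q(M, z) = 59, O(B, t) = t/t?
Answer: 39882075/199220689 ≈ 0.20019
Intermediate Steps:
O(B, t) = 1
D = 1445 (D = -5 + (1489 - 1*39) = -5 + (1489 - 39) = -5 + 1450 = 1445)
L = 199220689/39882075 (L = 5 + ((1/3215 + 59)/(1445 - 1*3926))/5 = 5 + ((1/3215 + 59)/(1445 - 3926))/5 = 5 + ((189686/3215)/(-2481))/5 = 5 + ((189686/3215)*(-1/2481))/5 = 5 + (1/5)*(-189686/7976415) = 5 - 189686/39882075 = 199220689/39882075 ≈ 4.9952)
1/L = 1/(199220689/39882075) = 39882075/199220689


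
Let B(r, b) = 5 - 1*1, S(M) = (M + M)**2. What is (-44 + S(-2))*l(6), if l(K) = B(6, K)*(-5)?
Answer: 560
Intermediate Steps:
S(M) = 4*M**2 (S(M) = (2*M)**2 = 4*M**2)
B(r, b) = 4 (B(r, b) = 5 - 1 = 4)
l(K) = -20 (l(K) = 4*(-5) = -20)
(-44 + S(-2))*l(6) = (-44 + 4*(-2)**2)*(-20) = (-44 + 4*4)*(-20) = (-44 + 16)*(-20) = -28*(-20) = 560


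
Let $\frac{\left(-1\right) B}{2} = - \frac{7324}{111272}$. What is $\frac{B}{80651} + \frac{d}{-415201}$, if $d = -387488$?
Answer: $\frac{434675018048423}{465762001711559} \approx 0.93326$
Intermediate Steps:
$B = \frac{1831}{13909}$ ($B = - 2 \left(- \frac{7324}{111272}\right) = - 2 \left(\left(-7324\right) \frac{1}{111272}\right) = \left(-2\right) \left(- \frac{1831}{27818}\right) = \frac{1831}{13909} \approx 0.13164$)
$\frac{B}{80651} + \frac{d}{-415201} = \frac{1831}{13909 \cdot 80651} - \frac{387488}{-415201} = \frac{1831}{13909} \cdot \frac{1}{80651} - - \frac{387488}{415201} = \frac{1831}{1121774759} + \frac{387488}{415201} = \frac{434675018048423}{465762001711559}$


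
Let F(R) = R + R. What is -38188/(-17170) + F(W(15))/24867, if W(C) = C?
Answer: 158356016/71161065 ≈ 2.2253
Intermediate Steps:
F(R) = 2*R
-38188/(-17170) + F(W(15))/24867 = -38188/(-17170) + (2*15)/24867 = -38188*(-1/17170) + 30*(1/24867) = 19094/8585 + 10/8289 = 158356016/71161065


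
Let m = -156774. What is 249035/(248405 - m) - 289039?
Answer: -117112283946/405179 ≈ -2.8904e+5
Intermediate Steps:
249035/(248405 - m) - 289039 = 249035/(248405 - 1*(-156774)) - 289039 = 249035/(248405 + 156774) - 289039 = 249035/405179 - 289039 = -117112283946/405179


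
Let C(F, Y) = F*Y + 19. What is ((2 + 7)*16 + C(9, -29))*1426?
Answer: -139748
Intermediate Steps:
C(F, Y) = 19 + F*Y
((2 + 7)*16 + C(9, -29))*1426 = ((2 + 7)*16 + (19 + 9*(-29)))*1426 = (9*16 + (19 - 261))*1426 = (144 - 242)*1426 = -98*1426 = -139748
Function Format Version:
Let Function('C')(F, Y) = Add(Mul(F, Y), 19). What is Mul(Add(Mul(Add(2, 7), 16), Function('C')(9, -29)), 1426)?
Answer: -139748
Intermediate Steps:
Function('C')(F, Y) = Add(19, Mul(F, Y))
Mul(Add(Mul(Add(2, 7), 16), Function('C')(9, -29)), 1426) = Mul(Add(Mul(Add(2, 7), 16), Add(19, Mul(9, -29))), 1426) = Mul(Add(Mul(9, 16), Add(19, -261)), 1426) = Mul(Add(144, -242), 1426) = Mul(-98, 1426) = -139748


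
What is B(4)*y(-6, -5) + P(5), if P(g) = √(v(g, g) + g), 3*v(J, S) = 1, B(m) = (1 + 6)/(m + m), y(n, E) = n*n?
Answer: 63/2 + 4*√3/3 ≈ 33.809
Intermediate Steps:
y(n, E) = n²
B(m) = 7/(2*m) (B(m) = 7/((2*m)) = 7*(1/(2*m)) = 7/(2*m))
v(J, S) = ⅓ (v(J, S) = (⅓)*1 = ⅓)
P(g) = √(⅓ + g)
B(4)*y(-6, -5) + P(5) = ((7/2)/4)*(-6)² + √(3 + 9*5)/3 = ((7/2)*(¼))*36 + √(3 + 45)/3 = (7/8)*36 + √48/3 = 63/2 + (4*√3)/3 = 63/2 + 4*√3/3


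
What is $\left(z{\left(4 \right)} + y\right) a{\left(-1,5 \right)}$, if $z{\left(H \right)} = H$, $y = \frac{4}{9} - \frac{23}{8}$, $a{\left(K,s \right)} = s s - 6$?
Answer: $\frac{2147}{72} \approx 29.819$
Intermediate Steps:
$a{\left(K,s \right)} = -6 + s^{2}$ ($a{\left(K,s \right)} = s^{2} - 6 = -6 + s^{2}$)
$y = - \frac{175}{72}$ ($y = 4 \cdot \frac{1}{9} - \frac{23}{8} = \frac{4}{9} - \frac{23}{8} = - \frac{175}{72} \approx -2.4306$)
$\left(z{\left(4 \right)} + y\right) a{\left(-1,5 \right)} = \left(4 - \frac{175}{72}\right) \left(-6 + 5^{2}\right) = \frac{113 \left(-6 + 25\right)}{72} = \frac{113}{72} \cdot 19 = \frac{2147}{72}$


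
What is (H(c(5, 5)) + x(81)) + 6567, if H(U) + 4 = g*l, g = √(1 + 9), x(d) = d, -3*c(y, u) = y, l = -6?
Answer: 6644 - 6*√10 ≈ 6625.0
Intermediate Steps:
c(y, u) = -y/3
g = √10 ≈ 3.1623
H(U) = -4 - 6*√10 (H(U) = -4 + √10*(-6) = -4 - 6*√10)
(H(c(5, 5)) + x(81)) + 6567 = ((-4 - 6*√10) + 81) + 6567 = (77 - 6*√10) + 6567 = 6644 - 6*√10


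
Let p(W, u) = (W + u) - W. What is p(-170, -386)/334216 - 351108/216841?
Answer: -58714805977/36235865828 ≈ -1.6203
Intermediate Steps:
p(W, u) = u
p(-170, -386)/334216 - 351108/216841 = -386/334216 - 351108/216841 = -386*1/334216 - 351108*1/216841 = -193/167108 - 351108/216841 = -58714805977/36235865828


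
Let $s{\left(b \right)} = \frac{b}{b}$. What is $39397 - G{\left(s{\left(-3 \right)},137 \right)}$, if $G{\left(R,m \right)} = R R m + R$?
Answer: $39259$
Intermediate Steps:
$s{\left(b \right)} = 1$
$G{\left(R,m \right)} = R + m R^{2}$ ($G{\left(R,m \right)} = R^{2} m + R = m R^{2} + R = R + m R^{2}$)
$39397 - G{\left(s{\left(-3 \right)},137 \right)} = 39397 - 1 \left(1 + 1 \cdot 137\right) = 39397 - 1 \left(1 + 137\right) = 39397 - 1 \cdot 138 = 39397 - 138 = 39259$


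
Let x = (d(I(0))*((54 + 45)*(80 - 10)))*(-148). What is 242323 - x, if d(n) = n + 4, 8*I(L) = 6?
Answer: 5114113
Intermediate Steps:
I(L) = 3/4 (I(L) = (1/8)*6 = 3/4)
d(n) = 4 + n
x = -4871790 (x = ((4 + 3/4)*((54 + 45)*(80 - 10)))*(-148) = (19*(99*70)/4)*(-148) = ((19/4)*6930)*(-148) = (65835/2)*(-148) = -4871790)
242323 - x = 242323 - 1*(-4871790) = 242323 + 4871790 = 5114113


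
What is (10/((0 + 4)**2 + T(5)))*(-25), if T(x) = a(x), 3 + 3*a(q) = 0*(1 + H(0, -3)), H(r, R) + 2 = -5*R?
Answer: -50/3 ≈ -16.667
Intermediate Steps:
H(r, R) = -2 - 5*R
a(q) = -1 (a(q) = -1 + (0*(1 + (-2 - 5*(-3))))/3 = -1 + (0*(1 + (-2 + 15)))/3 = -1 + (0*(1 + 13))/3 = -1 + (0*14)/3 = -1 + (1/3)*0 = -1 + 0 = -1)
T(x) = -1
(10/((0 + 4)**2 + T(5)))*(-25) = (10/((0 + 4)**2 - 1))*(-25) = (10/(4**2 - 1))*(-25) = (10/(16 - 1))*(-25) = (10/15)*(-25) = ((1/15)*10)*(-25) = (2/3)*(-25) = -50/3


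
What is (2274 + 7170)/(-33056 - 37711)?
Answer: -3148/23589 ≈ -0.13345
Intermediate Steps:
(2274 + 7170)/(-33056 - 37711) = 9444/(-70767) = 9444*(-1/70767) = -3148/23589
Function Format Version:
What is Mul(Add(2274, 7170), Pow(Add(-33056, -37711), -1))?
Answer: Rational(-3148, 23589) ≈ -0.13345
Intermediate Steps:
Mul(Add(2274, 7170), Pow(Add(-33056, -37711), -1)) = Mul(9444, Pow(-70767, -1)) = Mul(9444, Rational(-1, 70767)) = Rational(-3148, 23589)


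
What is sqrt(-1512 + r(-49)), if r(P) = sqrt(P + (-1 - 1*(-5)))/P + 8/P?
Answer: sqrt(-74096 - 3*I*sqrt(5))/7 ≈ 0.0017603 - 38.887*I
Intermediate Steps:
r(P) = 8/P + sqrt(4 + P)/P (r(P) = sqrt(P + (-1 + 5))/P + 8/P = sqrt(P + 4)/P + 8/P = sqrt(4 + P)/P + 8/P = 8/P + sqrt(4 + P)/P)
sqrt(-1512 + r(-49)) = sqrt(-1512 + (8 + sqrt(4 - 49))/(-49)) = sqrt(-1512 - (8 + sqrt(-45))/49) = sqrt(-1512 - (8 + 3*I*sqrt(5))/49) = sqrt(-1512 + (-8/49 - 3*I*sqrt(5)/49)) = sqrt(-74096/49 - 3*I*sqrt(5)/49)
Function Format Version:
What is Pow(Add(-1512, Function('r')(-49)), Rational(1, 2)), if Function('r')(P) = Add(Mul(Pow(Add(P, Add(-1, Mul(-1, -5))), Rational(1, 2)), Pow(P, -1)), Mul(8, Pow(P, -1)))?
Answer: Mul(Rational(1, 7), Pow(Add(-74096, Mul(-3, I, Pow(5, Rational(1, 2)))), Rational(1, 2))) ≈ Add(0.0017603, Mul(-38.887, I))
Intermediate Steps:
Function('r')(P) = Add(Mul(8, Pow(P, -1)), Mul(Pow(P, -1), Pow(Add(4, P), Rational(1, 2)))) (Function('r')(P) = Add(Mul(Pow(Add(P, Add(-1, 5)), Rational(1, 2)), Pow(P, -1)), Mul(8, Pow(P, -1))) = Add(Mul(Pow(Add(P, 4), Rational(1, 2)), Pow(P, -1)), Mul(8, Pow(P, -1))) = Add(Mul(Pow(Add(4, P), Rational(1, 2)), Pow(P, -1)), Mul(8, Pow(P, -1))) = Add(Mul(Pow(P, -1), Pow(Add(4, P), Rational(1, 2))), Mul(8, Pow(P, -1))) = Add(Mul(8, Pow(P, -1)), Mul(Pow(P, -1), Pow(Add(4, P), Rational(1, 2)))))
Pow(Add(-1512, Function('r')(-49)), Rational(1, 2)) = Pow(Add(-1512, Mul(Pow(-49, -1), Add(8, Pow(Add(4, -49), Rational(1, 2))))), Rational(1, 2)) = Pow(Add(-1512, Mul(Rational(-1, 49), Add(8, Pow(-45, Rational(1, 2))))), Rational(1, 2)) = Pow(Add(-1512, Mul(Rational(-1, 49), Add(8, Mul(3, I, Pow(5, Rational(1, 2)))))), Rational(1, 2)) = Pow(Add(-1512, Add(Rational(-8, 49), Mul(Rational(-3, 49), I, Pow(5, Rational(1, 2))))), Rational(1, 2)) = Pow(Add(Rational(-74096, 49), Mul(Rational(-3, 49), I, Pow(5, Rational(1, 2)))), Rational(1, 2))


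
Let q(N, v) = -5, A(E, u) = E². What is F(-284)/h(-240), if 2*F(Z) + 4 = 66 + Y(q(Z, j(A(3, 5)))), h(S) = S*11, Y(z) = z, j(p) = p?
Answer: -19/1760 ≈ -0.010795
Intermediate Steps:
h(S) = 11*S
F(Z) = 57/2 (F(Z) = -2 + (66 - 5)/2 = -2 + (½)*61 = -2 + 61/2 = 57/2)
F(-284)/h(-240) = 57/(2*((11*(-240)))) = (57/2)/(-2640) = (57/2)*(-1/2640) = -19/1760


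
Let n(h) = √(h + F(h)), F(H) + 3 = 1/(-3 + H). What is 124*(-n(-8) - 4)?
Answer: -496 - 124*I*√1342/11 ≈ -496.0 - 412.96*I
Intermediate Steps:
F(H) = -3 + 1/(-3 + H)
n(h) = √(h + (10 - 3*h)/(-3 + h))
124*(-n(-8) - 4) = 124*(-√((10 + (-8)² - 6*(-8))/(-3 - 8)) - 4) = 124*(-√((10 + 64 + 48)/(-11)) - 4) = 124*(-√(-1/11*122) - 4) = 124*(-√(-122/11) - 4) = 124*(-I*√1342/11 - 4) = 124*(-4 - I*√1342/11) = -496 - 124*I*√1342/11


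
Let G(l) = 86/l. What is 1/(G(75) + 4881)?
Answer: 75/366161 ≈ 0.00020483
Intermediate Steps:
1/(G(75) + 4881) = 1/(86/75 + 4881) = 1/(366161/75) = 75/366161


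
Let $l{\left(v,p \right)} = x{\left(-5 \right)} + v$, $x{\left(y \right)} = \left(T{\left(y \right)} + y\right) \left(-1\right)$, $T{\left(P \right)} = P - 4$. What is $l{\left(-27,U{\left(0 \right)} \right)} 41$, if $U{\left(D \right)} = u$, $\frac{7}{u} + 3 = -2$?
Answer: $-533$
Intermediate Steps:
$T{\left(P \right)} = -4 + P$
$u = - \frac{7}{5}$ ($u = \frac{7}{-3 - 2} = \frac{7}{-5} = 7 \left(- \frac{1}{5}\right) = - \frac{7}{5} \approx -1.4$)
$x{\left(y \right)} = 4 - 2 y$ ($x{\left(y \right)} = \left(\left(-4 + y\right) + y\right) \left(-1\right) = \left(-4 + 2 y\right) \left(-1\right) = 4 - 2 y$)
$U{\left(D \right)} = - \frac{7}{5}$
$l{\left(v,p \right)} = 14 + v$ ($l{\left(v,p \right)} = \left(4 - -10\right) + v = \left(4 + 10\right) + v = 14 + v$)
$l{\left(-27,U{\left(0 \right)} \right)} 41 = \left(14 - 27\right) 41 = \left(-13\right) 41 = -533$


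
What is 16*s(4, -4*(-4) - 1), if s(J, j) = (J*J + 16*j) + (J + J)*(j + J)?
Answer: 6528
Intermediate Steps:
s(J, j) = J**2 + 16*j + 2*J*(J + j) (s(J, j) = (J**2 + 16*j) + (2*J)*(J + j) = (J**2 + 16*j) + 2*J*(J + j) = J**2 + 16*j + 2*J*(J + j))
16*s(4, -4*(-4) - 1) = 16*(3*4**2 + 16*(-4*(-4) - 1) + 2*4*(-4*(-4) - 1)) = 16*(3*16 + 16*(16 - 1) + 2*4*(16 - 1)) = 16*(48 + 16*15 + 2*4*15) = 16*(48 + 240 + 120) = 16*408 = 6528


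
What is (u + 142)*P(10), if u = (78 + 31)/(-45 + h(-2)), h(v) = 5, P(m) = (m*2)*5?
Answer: 27855/2 ≈ 13928.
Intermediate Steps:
P(m) = 10*m (P(m) = (2*m)*5 = 10*m)
u = -109/40 (u = (78 + 31)/(-45 + 5) = 109/(-40) = 109*(-1/40) = -109/40 ≈ -2.7250)
(u + 142)*P(10) = (-109/40 + 142)*(10*10) = (5571/40)*100 = 27855/2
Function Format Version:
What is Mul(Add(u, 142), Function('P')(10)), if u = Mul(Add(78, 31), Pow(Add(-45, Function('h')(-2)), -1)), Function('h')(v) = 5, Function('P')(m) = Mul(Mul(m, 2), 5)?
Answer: Rational(27855, 2) ≈ 13928.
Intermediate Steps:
Function('P')(m) = Mul(10, m) (Function('P')(m) = Mul(Mul(2, m), 5) = Mul(10, m))
u = Rational(-109, 40) (u = Mul(Add(78, 31), Pow(Add(-45, 5), -1)) = Mul(109, Pow(-40, -1)) = Mul(109, Rational(-1, 40)) = Rational(-109, 40) ≈ -2.7250)
Mul(Add(u, 142), Function('P')(10)) = Mul(Add(Rational(-109, 40), 142), Mul(10, 10)) = Mul(Rational(5571, 40), 100) = Rational(27855, 2)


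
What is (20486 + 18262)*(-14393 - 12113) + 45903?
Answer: -1027008585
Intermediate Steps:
(20486 + 18262)*(-14393 - 12113) + 45903 = 38748*(-26506) + 45903 = -1027054488 + 45903 = -1027008585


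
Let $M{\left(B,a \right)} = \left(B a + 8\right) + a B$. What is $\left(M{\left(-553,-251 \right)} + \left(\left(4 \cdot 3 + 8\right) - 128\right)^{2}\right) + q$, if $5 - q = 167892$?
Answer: $121391$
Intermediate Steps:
$q = -167887$ ($q = 5 - 167892 = -167887$)
$M{\left(B,a \right)} = 8 + 2 B a$ ($M{\left(B,a \right)} = \left(8 + B a\right) + B a = 8 + 2 B a$)
$\left(M{\left(-553,-251 \right)} + \left(\left(4 \cdot 3 + 8\right) - 128\right)^{2}\right) + q = \left(\left(8 + 2 \left(-553\right) \left(-251\right)\right) + \left(\left(4 \cdot 3 + 8\right) - 128\right)^{2}\right) - 167887 = \left(\left(8 + 277606\right) + \left(\left(12 + 8\right) - 128\right)^{2}\right) - 167887 = \left(277614 + \left(20 - 128\right)^{2}\right) - 167887 = \left(277614 + \left(-108\right)^{2}\right) - 167887 = \left(277614 + 11664\right) - 167887 = 289278 - 167887 = 121391$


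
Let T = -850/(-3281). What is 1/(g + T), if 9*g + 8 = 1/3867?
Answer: -6716979/4230305 ≈ -1.5878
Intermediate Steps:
T = 50/193 (T = -850*(-1/3281) = 50/193 ≈ 0.25907)
g = -30935/34803 (g = -8/9 + (1/9)/3867 = -8/9 + (1/9)*(1/3867) = -8/9 + 1/34803 = -30935/34803 ≈ -0.88886)
1/(g + T) = 1/(-30935/34803 + 50/193) = 1/(-4230305/6716979) = -6716979/4230305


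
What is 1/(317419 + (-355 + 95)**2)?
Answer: 1/385019 ≈ 2.5973e-6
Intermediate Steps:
1/(317419 + (-355 + 95)**2) = 1/(317419 + (-260)**2) = 1/(317419 + 67600) = 1/385019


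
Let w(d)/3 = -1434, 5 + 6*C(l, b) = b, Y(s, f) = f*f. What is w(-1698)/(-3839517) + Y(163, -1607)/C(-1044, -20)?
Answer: -6610237879472/10665325 ≈ -6.1979e+5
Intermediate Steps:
Y(s, f) = f²
C(l, b) = -⅚ + b/6
w(d) = -4302 (w(d) = 3*(-1434) = -4302)
w(-1698)/(-3839517) + Y(163, -1607)/C(-1044, -20) = -4302/(-3839517) + (-1607)²/(-⅚ + (⅙)*(-20)) = -4302*(-1/3839517) + 2582449/(-⅚ - 10/3) = 478/426613 + 2582449/(-25/6) = 478/426613 + 2582449*(-6/25) = 478/426613 - 15494694/25 = -6610237879472/10665325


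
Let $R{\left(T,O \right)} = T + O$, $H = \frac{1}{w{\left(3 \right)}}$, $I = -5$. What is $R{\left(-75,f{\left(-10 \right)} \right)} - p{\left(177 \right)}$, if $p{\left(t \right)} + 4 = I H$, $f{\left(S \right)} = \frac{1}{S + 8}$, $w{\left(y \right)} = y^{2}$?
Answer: $- \frac{1277}{18} \approx -70.944$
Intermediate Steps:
$f{\left(S \right)} = \frac{1}{8 + S}$
$H = \frac{1}{9}$ ($H = \frac{1}{3^{2}} = \frac{1}{9} \approx 0.11111$)
$p{\left(t \right)} = - \frac{41}{9}$ ($p{\left(t \right)} = -4 - \frac{5}{9} = - \frac{41}{9}$)
$R{\left(T,O \right)} = O + T$
$R{\left(-75,f{\left(-10 \right)} \right)} - p{\left(177 \right)} = \left(\frac{1}{8 - 10} - 75\right) - - \frac{41}{9} = \left(\frac{1}{-2} - 75\right) + \frac{41}{9} = \left(- \frac{1}{2} - 75\right) + \frac{41}{9} = - \frac{151}{2} + \frac{41}{9} = - \frac{1277}{18}$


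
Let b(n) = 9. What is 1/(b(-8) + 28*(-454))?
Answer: -1/12703 ≈ -7.8722e-5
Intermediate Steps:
1/(b(-8) + 28*(-454)) = 1/(9 + 28*(-454)) = 1/(9 - 12712) = 1/(-12703) = -1/12703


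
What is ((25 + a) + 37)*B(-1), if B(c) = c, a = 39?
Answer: -101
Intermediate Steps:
((25 + a) + 37)*B(-1) = ((25 + 39) + 37)*(-1) = (64 + 37)*(-1) = 101*(-1) = -101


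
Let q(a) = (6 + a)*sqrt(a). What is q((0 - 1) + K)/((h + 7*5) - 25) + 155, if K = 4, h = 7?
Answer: 155 + 9*sqrt(3)/17 ≈ 155.92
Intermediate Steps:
q(a) = sqrt(a)*(6 + a)
q((0 - 1) + K)/((h + 7*5) - 25) + 155 = (sqrt((0 - 1) + 4)*(6 + ((0 - 1) + 4)))/((7 + 7*5) - 25) + 155 = (sqrt(-1 + 4)*(6 + (-1 + 4)))/((7 + 35) - 25) + 155 = (sqrt(3)*(6 + 3))/(42 - 25) + 155 = (sqrt(3)*9)/17 + 155 = (9*sqrt(3))*(1/17) + 155 = 9*sqrt(3)/17 + 155 = 155 + 9*sqrt(3)/17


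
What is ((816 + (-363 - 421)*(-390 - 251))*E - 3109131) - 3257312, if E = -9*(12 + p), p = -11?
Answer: -10896683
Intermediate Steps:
E = -9 (E = -9*(12 - 11) = -9*1 = -9)
((816 + (-363 - 421)*(-390 - 251))*E - 3109131) - 3257312 = ((816 + (-363 - 421)*(-390 - 251))*(-9) - 3109131) - 3257312 = ((816 - 784*(-641))*(-9) - 3109131) - 3257312 = ((816 + 502544)*(-9) - 3109131) - 3257312 = (503360*(-9) - 3109131) - 3257312 = (-4530240 - 3109131) - 3257312 = -7639371 - 3257312 = -10896683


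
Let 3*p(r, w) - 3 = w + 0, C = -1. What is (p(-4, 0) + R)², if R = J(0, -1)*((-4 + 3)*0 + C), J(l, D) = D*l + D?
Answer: 4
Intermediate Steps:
J(l, D) = D + D*l
p(r, w) = 1 + w/3 (p(r, w) = 1 + (w + 0)/3 = 1 + w/3)
R = 1 (R = (-(1 + 0))*((-4 + 3)*0 - 1) = (-1*1)*(-1*0 - 1) = -(0 - 1) = -1*(-1) = 1)
(p(-4, 0) + R)² = ((1 + (⅓)*0) + 1)² = ((1 + 0) + 1)² = (1 + 1)² = 2² = 4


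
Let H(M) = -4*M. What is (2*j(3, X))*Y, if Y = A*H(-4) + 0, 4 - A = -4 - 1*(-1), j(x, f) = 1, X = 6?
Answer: 224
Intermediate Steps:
A = 7 (A = 4 - (-4 - 1*(-1)) = 4 - (-4 + 1) = 4 - 1*(-3) = 4 + 3 = 7)
Y = 112 (Y = 7*(-4*(-4)) + 0 = 7*16 + 0 = 112 + 0 = 112)
(2*j(3, X))*Y = (2*1)*112 = 2*112 = 224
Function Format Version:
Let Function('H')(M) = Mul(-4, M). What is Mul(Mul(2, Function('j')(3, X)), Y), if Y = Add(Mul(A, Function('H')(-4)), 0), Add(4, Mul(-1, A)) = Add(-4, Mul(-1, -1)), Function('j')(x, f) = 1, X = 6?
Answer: 224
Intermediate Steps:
A = 7 (A = Add(4, Mul(-1, Add(-4, Mul(-1, -1)))) = Add(4, Mul(-1, Add(-4, 1))) = Add(4, Mul(-1, -3)) = Add(4, 3) = 7)
Y = 112 (Y = Add(Mul(7, Mul(-4, -4)), 0) = Add(Mul(7, 16), 0) = Add(112, 0) = 112)
Mul(Mul(2, Function('j')(3, X)), Y) = Mul(Mul(2, 1), 112) = Mul(2, 112) = 224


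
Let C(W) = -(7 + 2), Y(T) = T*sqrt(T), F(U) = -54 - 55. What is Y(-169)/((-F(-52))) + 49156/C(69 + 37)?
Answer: -49156/9 - 2197*I/109 ≈ -5461.8 - 20.156*I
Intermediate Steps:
F(U) = -109
Y(T) = T**(3/2)
C(W) = -9 (C(W) = -1*9 = -9)
Y(-169)/((-F(-52))) + 49156/C(69 + 37) = (-169)**(3/2)/((-1*(-109))) + 49156/(-9) = -2197*I/109 + 49156*(-1/9) = -2197*I*(1/109) - 49156/9 = -2197*I/109 - 49156/9 = -49156/9 - 2197*I/109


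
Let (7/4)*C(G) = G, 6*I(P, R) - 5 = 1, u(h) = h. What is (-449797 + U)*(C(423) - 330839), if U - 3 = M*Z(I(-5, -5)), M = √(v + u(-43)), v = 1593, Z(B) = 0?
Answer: 1040904728714/7 ≈ 1.4870e+11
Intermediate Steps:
I(P, R) = 1 (I(P, R) = ⅚ + (⅙)*1 = ⅚ + ⅙ = 1)
C(G) = 4*G/7
M = 5*√62 (M = √(1593 - 43) = √1550 = 5*√62 ≈ 39.370)
U = 3 (U = 3 + (5*√62)*0 = 3 + 0 = 3)
(-449797 + U)*(C(423) - 330839) = (-449797 + 3)*((4/7)*423 - 330839) = -449794*(1692/7 - 330839) = -449794*(-2314181/7) = 1040904728714/7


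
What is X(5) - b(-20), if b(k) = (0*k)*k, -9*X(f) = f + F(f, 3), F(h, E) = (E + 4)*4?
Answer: -11/3 ≈ -3.6667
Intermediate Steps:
F(h, E) = 16 + 4*E (F(h, E) = (4 + E)*4 = 16 + 4*E)
X(f) = -28/9 - f/9 (X(f) = -(f + (16 + 4*3))/9 = -(f + (16 + 12))/9 = -(f + 28)/9 = -(28 + f)/9 = -28/9 - f/9)
b(k) = 0 (b(k) = 0*k = 0)
X(5) - b(-20) = (-28/9 - ⅑*5) - 1*0 = (-28/9 - 5/9) + 0 = -11/3 + 0 = -11/3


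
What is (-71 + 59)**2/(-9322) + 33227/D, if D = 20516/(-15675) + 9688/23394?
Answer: -450725267341363/12136796544 ≈ -37137.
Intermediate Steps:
D = -2603904/2910325 (D = 20516*(-1/15675) + 9688*(1/23394) = -20516/15675 + 692/1671 = -2603904/2910325 ≈ -0.89471)
(-71 + 59)**2/(-9322) + 33227/D = (-71 + 59)**2/(-9322) + 33227/(-2603904/2910325) = (-12)**2*(-1/9322) + 33227*(-2910325/2603904) = 144*(-1/9322) - 96701368775/2603904 = -72/4661 - 96701368775/2603904 = -450725267341363/12136796544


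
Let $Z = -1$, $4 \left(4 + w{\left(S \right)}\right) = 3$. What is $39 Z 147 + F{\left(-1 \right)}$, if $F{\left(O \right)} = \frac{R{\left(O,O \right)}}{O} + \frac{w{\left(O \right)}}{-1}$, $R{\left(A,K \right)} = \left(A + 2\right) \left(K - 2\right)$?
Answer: $- \frac{22907}{4} \approx -5726.8$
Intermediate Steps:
$w{\left(S \right)} = - \frac{13}{4}$ ($w{\left(S \right)} = -4 + \frac{1}{4} \cdot 3 = -4 + \frac{3}{4} = - \frac{13}{4}$)
$R{\left(A,K \right)} = \left(-2 + K\right) \left(2 + A\right)$ ($R{\left(A,K \right)} = \left(2 + A\right) \left(-2 + K\right) = \left(-2 + K\right) \left(2 + A\right)$)
$F{\left(O \right)} = \frac{13}{4} + \frac{-4 + O^{2}}{O}$ ($F{\left(O \right)} = \frac{-4 - 2 O + 2 O + O O}{O} - \frac{13}{4 \left(-1\right)} = \frac{-4 - 2 O + 2 O + O^{2}}{O} - - \frac{13}{4} = \frac{-4 + O^{2}}{O} + \frac{13}{4} = \frac{13}{4} + \frac{-4 + O^{2}}{O}$)
$39 Z 147 + F{\left(-1 \right)} = 39 \left(-1\right) 147 - \left(- \frac{9}{4} - 4\right) = \left(-39\right) 147 - - \frac{25}{4} = -5733 + \left(\frac{13}{4} - 1 + 4\right) = -5733 + \frac{25}{4} = - \frac{22907}{4}$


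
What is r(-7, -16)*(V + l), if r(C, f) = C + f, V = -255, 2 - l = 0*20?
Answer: 5819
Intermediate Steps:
l = 2 (l = 2 - 0*20 = 2 - 1*0 = 2 + 0 = 2)
r(-7, -16)*(V + l) = (-7 - 16)*(-255 + 2) = -23*(-253) = 5819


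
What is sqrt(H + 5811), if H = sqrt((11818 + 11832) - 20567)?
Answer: sqrt(5811 + sqrt(3083)) ≈ 76.593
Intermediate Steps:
H = sqrt(3083) (H = sqrt(23650 - 20567) = sqrt(3083) ≈ 55.525)
sqrt(H + 5811) = sqrt(sqrt(3083) + 5811) = sqrt(5811 + sqrt(3083))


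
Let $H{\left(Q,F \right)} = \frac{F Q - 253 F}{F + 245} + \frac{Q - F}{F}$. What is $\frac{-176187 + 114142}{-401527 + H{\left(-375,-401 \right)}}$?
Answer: $\frac{970321755}{6304727524} \approx 0.1539$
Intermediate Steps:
$H{\left(Q,F \right)} = \frac{Q - F}{F} + \frac{- 253 F + F Q}{245 + F}$ ($H{\left(Q,F \right)} = \frac{- 253 F + F Q}{245 + F} + \frac{Q - F}{F} = \frac{Q - F}{F} + \frac{- 253 F + F Q}{245 + F}$)
$\frac{-176187 + 114142}{-401527 + H{\left(-375,-401 \right)}} = \frac{-176187 + 114142}{-401527 + \frac{- 254 \left(-401\right)^{2} - -98245 + 245 \left(-375\right) - -150375 - 375 \left(-401\right)^{2}}{\left(-401\right) \left(245 - 401\right)}} = - \frac{62045}{-401527 - \frac{\left(-254\right) 160801 + 98245 - 91875 + 150375 - 60300375}{401 \left(-156\right)}} = - \frac{62045}{-401527 - - \frac{-40843454 + 98245 - 91875 + 150375 - 60300375}{62556}} = - \frac{62045}{-401527 - \left(- \frac{1}{62556}\right) \left(-100987084\right)} = - \frac{62045}{-401527 - \frac{25246771}{15639}} = - \frac{62045}{- \frac{6304727524}{15639}} = \left(-62045\right) \left(- \frac{15639}{6304727524}\right) = \frac{970321755}{6304727524}$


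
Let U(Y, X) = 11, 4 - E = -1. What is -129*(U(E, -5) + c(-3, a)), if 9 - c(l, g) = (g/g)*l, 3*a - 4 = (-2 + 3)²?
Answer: -2967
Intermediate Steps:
E = 5 (E = 4 - 1*(-1) = 4 + 1 = 5)
a = 5/3 (a = 4/3 + (-2 + 3)²/3 = 4/3 + (⅓)*1² = 4/3 + (⅓)*1 = 4/3 + ⅓ = 5/3 ≈ 1.6667)
c(l, g) = 9 - l (c(l, g) = 9 - g/g*l = 9 - l)
-129*(U(E, -5) + c(-3, a)) = -129*(11 + (9 - 1*(-3))) = -129*(11 + (9 + 3)) = -129*(11 + 12) = -129*23 = -2967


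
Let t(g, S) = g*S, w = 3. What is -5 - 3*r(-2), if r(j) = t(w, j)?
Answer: 13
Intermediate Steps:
t(g, S) = S*g
r(j) = 3*j (r(j) = j*3 = 3*j)
-5 - 3*r(-2) = -5 - 9*(-2) = -5 - 3*(-6) = -5 + 18 = 13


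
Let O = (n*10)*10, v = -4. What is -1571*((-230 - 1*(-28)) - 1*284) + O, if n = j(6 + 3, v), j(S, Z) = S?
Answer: 764406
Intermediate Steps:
n = 9 (n = 6 + 3 = 9)
O = 900 (O = (9*10)*10 = 90*10 = 900)
-1571*((-230 - 1*(-28)) - 1*284) + O = -1571*((-230 - 1*(-28)) - 1*284) + 900 = -1571*((-230 + 28) - 284) + 900 = -1571*(-202 - 284) + 900 = -1571*(-486) + 900 = 763506 + 900 = 764406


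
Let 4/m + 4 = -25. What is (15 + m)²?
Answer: 185761/841 ≈ 220.88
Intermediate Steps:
m = -4/29 (m = 4/(-4 - 25) = 4/(-29) = 4*(-1/29) = -4/29 ≈ -0.13793)
(15 + m)² = (15 - 4/29)² = (431/29)² = 185761/841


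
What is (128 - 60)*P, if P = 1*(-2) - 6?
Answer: -544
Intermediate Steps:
P = -8 (P = -2 - 6 = -8)
(128 - 60)*P = (128 - 60)*(-8) = 68*(-8) = -544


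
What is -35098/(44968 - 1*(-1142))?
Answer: -17549/23055 ≈ -0.76118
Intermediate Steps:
-35098/(44968 - 1*(-1142)) = -35098/(44968 + 1142) = -35098/46110 = -35098*1/46110 = -17549/23055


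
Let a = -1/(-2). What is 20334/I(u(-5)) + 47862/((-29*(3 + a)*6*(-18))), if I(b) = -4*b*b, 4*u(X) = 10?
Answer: -12316931/15225 ≈ -808.99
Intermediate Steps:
a = ½ (a = -1*(-½) = ½ ≈ 0.50000)
u(X) = 5/2 (u(X) = (¼)*10 = 5/2)
I(b) = -4*b²
20334/I(u(-5)) + 47862/((-29*(3 + a)*6*(-18))) = 20334/((-4*(5/2)²)) + 47862/((-29*(3 + ½)*6*(-18))) = 20334/((-4*25/4)) + 47862/((-203*6/2*(-18))) = 20334/(-25) + 47862/((-29*21*(-18))) = 20334*(-1/25) + 47862/((-609*(-18))) = -20334/25 + 47862/10962 = -20334/25 + 47862*(1/10962) = -20334/25 + 2659/609 = -12316931/15225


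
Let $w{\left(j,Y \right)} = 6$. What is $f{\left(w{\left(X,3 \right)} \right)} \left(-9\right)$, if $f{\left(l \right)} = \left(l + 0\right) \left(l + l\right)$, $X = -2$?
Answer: $-648$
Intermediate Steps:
$f{\left(l \right)} = 2 l^{2}$ ($f{\left(l \right)} = l 2 l = 2 l^{2}$)
$f{\left(w{\left(X,3 \right)} \right)} \left(-9\right) = 2 \cdot 6^{2} \left(-9\right) = 2 \cdot 36 \left(-9\right) = 72 \left(-9\right) = -648$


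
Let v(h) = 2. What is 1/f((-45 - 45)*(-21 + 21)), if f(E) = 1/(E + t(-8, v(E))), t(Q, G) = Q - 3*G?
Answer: -14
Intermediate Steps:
t(Q, G) = Q - 3*G
f(E) = 1/(-14 + E) (f(E) = 1/(E + (-8 - 3*2)) = 1/(E + (-8 - 6)) = 1/(E - 14) = 1/(-14 + E))
1/f((-45 - 45)*(-21 + 21)) = 1/(1/(-14 + (-45 - 45)*(-21 + 21))) = 1/(1/(-14 - 90*0)) = 1/(1/(-14 + 0)) = 1/(1/(-14)) = 1/(-1/14) = -14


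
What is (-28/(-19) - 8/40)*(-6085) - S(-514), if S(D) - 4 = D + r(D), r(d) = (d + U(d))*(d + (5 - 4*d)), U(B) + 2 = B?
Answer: 30137223/19 ≈ 1.5862e+6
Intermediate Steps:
U(B) = -2 + B
r(d) = (-2 + 2*d)*(5 - 3*d) (r(d) = (d + (-2 + d))*(d + (5 - 4*d)) = (-2 + 2*d)*(5 - 3*d))
S(D) = -6 - 6*D² + 17*D (S(D) = 4 + (D + (-10 - 6*D² + 16*D)) = 4 + (-10 - 6*D² + 17*D) = -6 - 6*D² + 17*D)
(-28/(-19) - 8/40)*(-6085) - S(-514) = (-28/(-19) - 8/40)*(-6085) - (-6 - 6*(-514)² + 17*(-514)) = (-28*(-1/19) - 8*1/40)*(-6085) - (-6 - 6*264196 - 8738) = (28/19 - ⅕)*(-6085) - (-6 - 1585176 - 8738) = (121/95)*(-6085) - 1*(-1593920) = -147257/19 + 1593920 = 30137223/19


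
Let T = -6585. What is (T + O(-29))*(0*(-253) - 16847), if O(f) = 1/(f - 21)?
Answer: 5546891597/50 ≈ 1.1094e+8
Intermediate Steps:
O(f) = 1/(-21 + f)
(T + O(-29))*(0*(-253) - 16847) = (-6585 + 1/(-21 - 29))*(0*(-253) - 16847) = (-6585 + 1/(-50))*(0 - 16847) = (-6585 - 1/50)*(-16847) = -329251/50*(-16847) = 5546891597/50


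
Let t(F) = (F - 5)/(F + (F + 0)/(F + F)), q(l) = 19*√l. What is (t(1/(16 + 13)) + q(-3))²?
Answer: (288 - 589*I*√3)²/961 ≈ -996.69 - 611.47*I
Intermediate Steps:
t(F) = (-5 + F)/(½ + F) (t(F) = (-5 + F)/(F + F/((2*F))) = (-5 + F)/(F + F*(1/(2*F))) = (-5 + F)/(F + ½) = (-5 + F)/(½ + F))
(t(1/(16 + 13)) + q(-3))² = (2*(-5 + 1/(16 + 13))/(1 + 2/(16 + 13)) + 19*√(-3))² = (2*(-5 + 1/29)/(1 + 2/29) + 19*(I*√3))² = (2*(-5 + 1/29)/(1 + 2*(1/29)) + 19*I*√3)² = (2*(-144/29)/(1 + 2/29) + 19*I*√3)² = (2*(-144/29)/(31/29) + 19*I*√3)² = (2*(29/31)*(-144/29) + 19*I*√3)² = (-288/31 + 19*I*√3)²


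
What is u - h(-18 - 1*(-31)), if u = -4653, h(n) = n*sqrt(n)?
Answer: -4653 - 13*sqrt(13) ≈ -4699.9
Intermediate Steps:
h(n) = n**(3/2)
u - h(-18 - 1*(-31)) = -4653 - (-18 - 1*(-31))**(3/2) = -4653 - (-18 + 31)**(3/2) = -4653 - 13**(3/2) = -4653 - 13*sqrt(13)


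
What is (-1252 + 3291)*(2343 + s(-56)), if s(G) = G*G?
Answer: 11171681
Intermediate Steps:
s(G) = G²
(-1252 + 3291)*(2343 + s(-56)) = (-1252 + 3291)*(2343 + (-56)²) = 2039*(2343 + 3136) = 2039*5479 = 11171681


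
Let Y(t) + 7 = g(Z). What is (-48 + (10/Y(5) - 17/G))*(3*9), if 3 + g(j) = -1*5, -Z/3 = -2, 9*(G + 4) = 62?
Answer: -38295/26 ≈ -1472.9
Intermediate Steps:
G = 26/9 (G = -4 + (1/9)*62 = -4 + 62/9 = 26/9 ≈ 2.8889)
Z = 6 (Z = -3*(-2) = 6)
g(j) = -8 (g(j) = -3 - 1*5 = -3 - 5 = -8)
Y(t) = -15 (Y(t) = -7 - 8 = -15)
(-48 + (10/Y(5) - 17/G))*(3*9) = (-48 + (10/(-15) - 17/26/9))*(3*9) = (-48 + (10*(-1/15) - 17*9/26))*27 = (-48 + (-2/3 - 153/26))*27 = (-48 - 511/78)*27 = -4255/78*27 = -38295/26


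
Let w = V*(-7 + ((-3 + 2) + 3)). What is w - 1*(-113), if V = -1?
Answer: 118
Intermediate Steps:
w = 5 (w = -(-7 + ((-3 + 2) + 3)) = -(-7 + (-1 + 3)) = -(-7 + 2) = -1*(-5) = 5)
w - 1*(-113) = 5 - 1*(-113) = 5 + 113 = 118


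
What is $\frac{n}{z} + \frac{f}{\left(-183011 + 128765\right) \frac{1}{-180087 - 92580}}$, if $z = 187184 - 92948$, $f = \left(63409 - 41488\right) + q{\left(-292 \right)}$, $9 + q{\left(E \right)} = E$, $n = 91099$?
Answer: $\frac{92588644467299}{851987676} \approx 1.0867 \cdot 10^{5}$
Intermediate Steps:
$q{\left(E \right)} = -9 + E$
$f = 21620$ ($f = \left(63409 - 41488\right) - 301 = 21921 - 301 = 21620$)
$z = 94236$ ($z = 187184 - 92948 = 94236$)
$\frac{n}{z} + \frac{f}{\left(-183011 + 128765\right) \frac{1}{-180087 - 92580}} = \frac{91099}{94236} + \frac{21620}{\left(-183011 + 128765\right) \frac{1}{-180087 - 92580}} = 91099 \cdot \frac{1}{94236} + \frac{21620}{\left(-54246\right) \frac{1}{-272667}} = \frac{91099}{94236} + \frac{21620}{\left(-54246\right) \left(- \frac{1}{272667}\right)} = \frac{91099}{94236} + \frac{21620}{\frac{18082}{90889}} = \frac{91099}{94236} + 21620 \cdot \frac{90889}{18082} = \frac{91099}{94236} + \frac{982510090}{9041} = \frac{92588644467299}{851987676}$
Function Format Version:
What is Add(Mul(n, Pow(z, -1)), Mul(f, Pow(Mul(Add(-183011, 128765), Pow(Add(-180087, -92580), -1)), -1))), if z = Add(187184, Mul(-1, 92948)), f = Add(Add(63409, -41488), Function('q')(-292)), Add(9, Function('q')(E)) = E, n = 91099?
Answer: Rational(92588644467299, 851987676) ≈ 1.0867e+5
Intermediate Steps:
Function('q')(E) = Add(-9, E)
f = 21620 (f = Add(Add(63409, -41488), Add(-9, -292)) = Add(21921, -301) = 21620)
z = 94236 (z = Add(187184, -92948) = 94236)
Add(Mul(n, Pow(z, -1)), Mul(f, Pow(Mul(Add(-183011, 128765), Pow(Add(-180087, -92580), -1)), -1))) = Add(Mul(91099, Pow(94236, -1)), Mul(21620, Pow(Mul(Add(-183011, 128765), Pow(Add(-180087, -92580), -1)), -1))) = Add(Mul(91099, Rational(1, 94236)), Mul(21620, Pow(Mul(-54246, Pow(-272667, -1)), -1))) = Add(Rational(91099, 94236), Mul(21620, Pow(Mul(-54246, Rational(-1, 272667)), -1))) = Add(Rational(91099, 94236), Mul(21620, Pow(Rational(18082, 90889), -1))) = Add(Rational(91099, 94236), Mul(21620, Rational(90889, 18082))) = Add(Rational(91099, 94236), Rational(982510090, 9041)) = Rational(92588644467299, 851987676)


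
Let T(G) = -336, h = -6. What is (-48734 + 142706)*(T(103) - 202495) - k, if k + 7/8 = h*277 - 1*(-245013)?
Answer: -152485424657/8 ≈ -1.9061e+10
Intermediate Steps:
k = 1946801/8 (k = -7/8 + (-6*277 - 1*(-245013)) = -7/8 + (-1662 + 245013) = -7/8 + 243351 = 1946801/8 ≈ 2.4335e+5)
(-48734 + 142706)*(T(103) - 202495) - k = (-48734 + 142706)*(-336 - 202495) - 1*1946801/8 = 93972*(-202831) - 1946801/8 = -19060434732 - 1946801/8 = -152485424657/8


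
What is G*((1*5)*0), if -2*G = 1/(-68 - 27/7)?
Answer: 0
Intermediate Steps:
G = 7/1006 (G = -1/(2*(-68 - 27/7)) = -1/(2*(-503/7)) = -½*(-7/503) = 7/1006 ≈ 0.0069583)
G*((1*5)*0) = 7*((1*5)*0)/1006 = 7*(5*0)/1006 = (7/1006)*0 = 0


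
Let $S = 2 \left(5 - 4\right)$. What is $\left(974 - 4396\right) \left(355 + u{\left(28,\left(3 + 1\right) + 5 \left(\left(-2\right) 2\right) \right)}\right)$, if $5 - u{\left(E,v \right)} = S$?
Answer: $-1225076$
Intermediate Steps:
$S = 2$ ($S = 2 \cdot 1 = 2$)
$u{\left(E,v \right)} = 3$ ($u{\left(E,v \right)} = 5 - 2 = 3$)
$\left(974 - 4396\right) \left(355 + u{\left(28,\left(3 + 1\right) + 5 \left(\left(-2\right) 2\right) \right)}\right) = \left(974 - 4396\right) \left(355 + 3\right) = \left(-3422\right) 358 = -1225076$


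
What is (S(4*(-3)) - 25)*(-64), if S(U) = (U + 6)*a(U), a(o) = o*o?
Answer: 56896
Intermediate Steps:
a(o) = o**2
S(U) = U**2*(6 + U) (S(U) = (U + 6)*U**2 = (6 + U)*U**2 = U**2*(6 + U))
(S(4*(-3)) - 25)*(-64) = ((4*(-3))**2*(6 + 4*(-3)) - 25)*(-64) = ((-12)**2*(6 - 12) - 25)*(-64) = (144*(-6) - 25)*(-64) = (-864 - 25)*(-64) = -889*(-64) = 56896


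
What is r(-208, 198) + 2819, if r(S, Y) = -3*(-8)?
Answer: 2843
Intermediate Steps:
r(S, Y) = 24
r(-208, 198) + 2819 = 24 + 2819 = 2843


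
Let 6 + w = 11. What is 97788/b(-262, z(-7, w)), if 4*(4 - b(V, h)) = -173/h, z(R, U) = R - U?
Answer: 4693824/19 ≈ 2.4704e+5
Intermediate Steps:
w = 5 (w = -6 + 11 = 5)
b(V, h) = 4 + 173/(4*h) (b(V, h) = 4 - (-173)/(4*h) = 4 + 173/(4*h))
97788/b(-262, z(-7, w)) = 97788/(4 + 173/(4*(-7 - 1*5))) = 97788/(4 + 173/(4*(-7 - 5))) = 97788/(4 + (173/4)/(-12)) = 97788/(4 + (173/4)*(-1/12)) = 97788/(4 - 173/48) = 97788/(19/48) = 97788*(48/19) = 4693824/19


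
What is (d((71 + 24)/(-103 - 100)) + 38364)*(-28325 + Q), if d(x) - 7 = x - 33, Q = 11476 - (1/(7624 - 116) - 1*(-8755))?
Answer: -213724462897761/217732 ≈ -9.8159e+8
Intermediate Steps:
Q = 20429267/7508 (Q = 11476 - (1/7508 + 8755) = 11476 - 1*65732541/7508 = 11476 - 65732541/7508 = 20429267/7508 ≈ 2721.0)
d(x) = -26 + x (d(x) = 7 + (x - 33) = 7 + (-33 + x) = -26 + x)
(d((71 + 24)/(-103 - 100)) + 38364)*(-28325 + Q) = ((-26 + (71 + 24)/(-103 - 100)) + 38364)*(-28325 + 20429267/7508) = ((-26 + 95/(-203)) + 38364)*(-192234833/7508) = ((-26 + 95*(-1/203)) + 38364)*(-192234833/7508) = ((-26 - 95/203) + 38364)*(-192234833/7508) = (-5373/203 + 38364)*(-192234833/7508) = (7782519/203)*(-192234833/7508) = -213724462897761/217732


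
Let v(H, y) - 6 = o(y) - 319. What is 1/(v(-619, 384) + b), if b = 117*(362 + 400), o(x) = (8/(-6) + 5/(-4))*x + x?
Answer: 1/88233 ≈ 1.1334e-5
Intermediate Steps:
o(x) = -19*x/12 (o(x) = (8*(-1/6) + 5*(-1/4))*x + x = (-4/3 - 5/4)*x + x = -31*x/12 + x = -19*x/12)
b = 89154 (b = 117*762 = 89154)
v(H, y) = -313 - 19*y/12 (v(H, y) = 6 + (-19*y/12 - 319) = 6 + (-319 - 19*y/12) = -313 - 19*y/12)
1/(v(-619, 384) + b) = 1/((-313 - 19/12*384) + 89154) = 1/((-313 - 608) + 89154) = 1/(-921 + 89154) = 1/88233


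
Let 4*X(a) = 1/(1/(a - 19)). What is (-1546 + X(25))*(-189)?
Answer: 583821/2 ≈ 2.9191e+5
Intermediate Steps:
X(a) = -19/4 + a/4 (X(a) = 1/(4*(1/(a - 19))) = 1/(4*(1/(-19 + a))) = (-19 + a)/4 = -19/4 + a/4)
(-1546 + X(25))*(-189) = (-1546 + (-19/4 + (¼)*25))*(-189) = (-1546 + (-19/4 + 25/4))*(-189) = (-1546 + 3/2)*(-189) = -3089/2*(-189) = 583821/2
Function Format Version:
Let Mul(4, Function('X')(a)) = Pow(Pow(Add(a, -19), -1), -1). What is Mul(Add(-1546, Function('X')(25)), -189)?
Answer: Rational(583821, 2) ≈ 2.9191e+5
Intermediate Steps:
Function('X')(a) = Add(Rational(-19, 4), Mul(Rational(1, 4), a)) (Function('X')(a) = Mul(Rational(1, 4), Pow(Pow(Add(a, -19), -1), -1)) = Mul(Rational(1, 4), Pow(Pow(Add(-19, a), -1), -1)) = Mul(Rational(1, 4), Add(-19, a)) = Add(Rational(-19, 4), Mul(Rational(1, 4), a)))
Mul(Add(-1546, Function('X')(25)), -189) = Mul(Add(-1546, Add(Rational(-19, 4), Mul(Rational(1, 4), 25))), -189) = Mul(Add(-1546, Add(Rational(-19, 4), Rational(25, 4))), -189) = Mul(Add(-1546, Rational(3, 2)), -189) = Mul(Rational(-3089, 2), -189) = Rational(583821, 2)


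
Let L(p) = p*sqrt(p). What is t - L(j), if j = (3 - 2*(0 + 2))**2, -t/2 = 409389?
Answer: -818779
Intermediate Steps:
t = -818778 (t = -2*409389 = -818778)
j = 1 (j = (3 - 2*2)**2 = (3 - 4)**2 = (-1)**2 = 1)
L(p) = p**(3/2)
t - L(j) = -818778 - 1**(3/2) = -818778 - 1*1 = -818778 - 1 = -818779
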